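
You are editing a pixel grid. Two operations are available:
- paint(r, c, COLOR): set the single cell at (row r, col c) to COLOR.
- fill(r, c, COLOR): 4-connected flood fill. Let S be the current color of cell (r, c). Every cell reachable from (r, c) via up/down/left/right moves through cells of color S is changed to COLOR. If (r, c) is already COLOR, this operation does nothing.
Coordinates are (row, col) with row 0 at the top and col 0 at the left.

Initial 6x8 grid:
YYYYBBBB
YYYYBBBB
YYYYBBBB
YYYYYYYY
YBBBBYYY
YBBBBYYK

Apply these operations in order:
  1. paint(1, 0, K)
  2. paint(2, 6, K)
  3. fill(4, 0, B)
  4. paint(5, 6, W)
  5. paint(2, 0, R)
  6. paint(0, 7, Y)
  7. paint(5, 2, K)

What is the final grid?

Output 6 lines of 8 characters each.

After op 1 paint(1,0,K):
YYYYBBBB
KYYYBBBB
YYYYBBBB
YYYYYYYY
YBBBBYYY
YBBBBYYK
After op 2 paint(2,6,K):
YYYYBBBB
KYYYBBBB
YYYYBBKB
YYYYYYYY
YBBBBYYY
YBBBBYYK
After op 3 fill(4,0,B) [26 cells changed]:
BBBBBBBB
KBBBBBBB
BBBBBBKB
BBBBBBBB
BBBBBBBB
BBBBBBBK
After op 4 paint(5,6,W):
BBBBBBBB
KBBBBBBB
BBBBBBKB
BBBBBBBB
BBBBBBBB
BBBBBBWK
After op 5 paint(2,0,R):
BBBBBBBB
KBBBBBBB
RBBBBBKB
BBBBBBBB
BBBBBBBB
BBBBBBWK
After op 6 paint(0,7,Y):
BBBBBBBY
KBBBBBBB
RBBBBBKB
BBBBBBBB
BBBBBBBB
BBBBBBWK
After op 7 paint(5,2,K):
BBBBBBBY
KBBBBBBB
RBBBBBKB
BBBBBBBB
BBBBBBBB
BBKBBBWK

Answer: BBBBBBBY
KBBBBBBB
RBBBBBKB
BBBBBBBB
BBBBBBBB
BBKBBBWK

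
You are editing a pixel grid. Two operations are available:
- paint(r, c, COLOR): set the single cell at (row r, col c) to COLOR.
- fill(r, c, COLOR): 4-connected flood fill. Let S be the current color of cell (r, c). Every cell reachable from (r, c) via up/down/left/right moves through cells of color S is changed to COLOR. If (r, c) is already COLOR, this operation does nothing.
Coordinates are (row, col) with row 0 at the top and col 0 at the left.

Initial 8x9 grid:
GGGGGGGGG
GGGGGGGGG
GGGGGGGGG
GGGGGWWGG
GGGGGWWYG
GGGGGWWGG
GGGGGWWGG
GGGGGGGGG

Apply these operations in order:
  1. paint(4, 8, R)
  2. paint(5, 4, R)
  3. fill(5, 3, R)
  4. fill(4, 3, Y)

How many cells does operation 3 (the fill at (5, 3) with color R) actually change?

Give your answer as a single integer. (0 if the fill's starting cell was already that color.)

After op 1 paint(4,8,R):
GGGGGGGGG
GGGGGGGGG
GGGGGGGGG
GGGGGWWGG
GGGGGWWYR
GGGGGWWGG
GGGGGWWGG
GGGGGGGGG
After op 2 paint(5,4,R):
GGGGGGGGG
GGGGGGGGG
GGGGGGGGG
GGGGGWWGG
GGGGGWWYR
GGGGRWWGG
GGGGGWWGG
GGGGGGGGG
After op 3 fill(5,3,R) [61 cells changed]:
RRRRRRRRR
RRRRRRRRR
RRRRRRRRR
RRRRRWWRR
RRRRRWWYR
RRRRRWWRR
RRRRRWWRR
RRRRRRRRR

Answer: 61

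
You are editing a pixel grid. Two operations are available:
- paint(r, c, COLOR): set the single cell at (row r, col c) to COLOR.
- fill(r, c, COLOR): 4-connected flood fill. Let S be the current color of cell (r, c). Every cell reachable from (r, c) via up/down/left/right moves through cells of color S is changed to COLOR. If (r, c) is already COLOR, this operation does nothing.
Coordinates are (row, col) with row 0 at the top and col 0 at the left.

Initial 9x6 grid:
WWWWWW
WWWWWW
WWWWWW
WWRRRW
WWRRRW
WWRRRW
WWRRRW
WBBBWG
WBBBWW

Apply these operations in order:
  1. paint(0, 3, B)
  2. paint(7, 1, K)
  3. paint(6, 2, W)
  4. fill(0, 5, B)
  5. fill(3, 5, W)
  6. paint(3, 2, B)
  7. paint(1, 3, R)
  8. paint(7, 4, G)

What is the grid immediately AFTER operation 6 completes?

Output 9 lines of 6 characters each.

After op 1 paint(0,3,B):
WWWBWW
WWWWWW
WWWWWW
WWRRRW
WWRRRW
WWRRRW
WWRRRW
WBBBWG
WBBBWW
After op 2 paint(7,1,K):
WWWBWW
WWWWWW
WWWWWW
WWRRRW
WWRRRW
WWRRRW
WWRRRW
WKBBWG
WBBBWW
After op 3 paint(6,2,W):
WWWBWW
WWWWWW
WWWWWW
WWRRRW
WWRRRW
WWRRRW
WWWRRW
WKBBWG
WBBBWW
After op 4 fill(0,5,B) [32 cells changed]:
BBBBBB
BBBBBB
BBBBBB
BBRRRB
BBRRRB
BBRRRB
BBBRRB
BKBBWG
BBBBWW
After op 5 fill(3,5,W) [38 cells changed]:
WWWWWW
WWWWWW
WWWWWW
WWRRRW
WWRRRW
WWRRRW
WWWRRW
WKWWWG
WWWWWW
After op 6 paint(3,2,B):
WWWWWW
WWWWWW
WWWWWW
WWBRRW
WWRRRW
WWRRRW
WWWRRW
WKWWWG
WWWWWW

Answer: WWWWWW
WWWWWW
WWWWWW
WWBRRW
WWRRRW
WWRRRW
WWWRRW
WKWWWG
WWWWWW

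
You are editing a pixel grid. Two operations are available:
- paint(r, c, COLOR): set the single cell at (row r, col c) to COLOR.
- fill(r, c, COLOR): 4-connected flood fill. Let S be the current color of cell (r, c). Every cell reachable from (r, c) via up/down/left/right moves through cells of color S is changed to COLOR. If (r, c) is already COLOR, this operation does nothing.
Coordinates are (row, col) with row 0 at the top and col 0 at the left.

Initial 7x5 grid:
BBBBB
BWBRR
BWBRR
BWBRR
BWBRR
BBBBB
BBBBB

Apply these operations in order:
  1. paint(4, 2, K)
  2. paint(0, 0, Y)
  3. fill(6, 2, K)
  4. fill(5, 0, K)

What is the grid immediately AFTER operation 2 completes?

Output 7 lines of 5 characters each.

After op 1 paint(4,2,K):
BBBBB
BWBRR
BWBRR
BWBRR
BWKRR
BBBBB
BBBBB
After op 2 paint(0,0,Y):
YBBBB
BWBRR
BWBRR
BWBRR
BWKRR
BBBBB
BBBBB

Answer: YBBBB
BWBRR
BWBRR
BWBRR
BWKRR
BBBBB
BBBBB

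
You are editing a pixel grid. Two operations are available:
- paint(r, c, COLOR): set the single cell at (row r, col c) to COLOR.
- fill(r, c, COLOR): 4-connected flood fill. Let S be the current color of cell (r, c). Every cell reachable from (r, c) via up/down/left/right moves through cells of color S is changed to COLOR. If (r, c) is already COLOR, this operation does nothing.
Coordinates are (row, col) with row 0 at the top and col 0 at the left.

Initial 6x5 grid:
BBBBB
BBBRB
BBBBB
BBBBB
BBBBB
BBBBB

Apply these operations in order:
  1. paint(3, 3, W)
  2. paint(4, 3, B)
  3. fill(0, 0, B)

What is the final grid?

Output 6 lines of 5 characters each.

After op 1 paint(3,3,W):
BBBBB
BBBRB
BBBBB
BBBWB
BBBBB
BBBBB
After op 2 paint(4,3,B):
BBBBB
BBBRB
BBBBB
BBBWB
BBBBB
BBBBB
After op 3 fill(0,0,B) [0 cells changed]:
BBBBB
BBBRB
BBBBB
BBBWB
BBBBB
BBBBB

Answer: BBBBB
BBBRB
BBBBB
BBBWB
BBBBB
BBBBB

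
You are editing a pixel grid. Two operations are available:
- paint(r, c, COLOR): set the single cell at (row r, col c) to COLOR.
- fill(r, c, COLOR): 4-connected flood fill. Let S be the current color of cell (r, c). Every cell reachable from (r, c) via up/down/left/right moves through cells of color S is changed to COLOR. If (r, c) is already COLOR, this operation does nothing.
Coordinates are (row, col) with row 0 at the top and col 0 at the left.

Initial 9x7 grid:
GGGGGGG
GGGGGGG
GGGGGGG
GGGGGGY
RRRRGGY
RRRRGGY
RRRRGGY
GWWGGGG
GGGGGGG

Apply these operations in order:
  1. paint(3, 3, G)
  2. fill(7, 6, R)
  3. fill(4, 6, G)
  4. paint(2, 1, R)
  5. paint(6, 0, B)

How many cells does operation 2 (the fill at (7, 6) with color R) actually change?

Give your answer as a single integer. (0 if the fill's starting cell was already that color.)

After op 1 paint(3,3,G):
GGGGGGG
GGGGGGG
GGGGGGG
GGGGGGY
RRRRGGY
RRRRGGY
RRRRGGY
GWWGGGG
GGGGGGG
After op 2 fill(7,6,R) [45 cells changed]:
RRRRRRR
RRRRRRR
RRRRRRR
RRRRRRY
RRRRRRY
RRRRRRY
RRRRRRY
RWWRRRR
RRRRRRR

Answer: 45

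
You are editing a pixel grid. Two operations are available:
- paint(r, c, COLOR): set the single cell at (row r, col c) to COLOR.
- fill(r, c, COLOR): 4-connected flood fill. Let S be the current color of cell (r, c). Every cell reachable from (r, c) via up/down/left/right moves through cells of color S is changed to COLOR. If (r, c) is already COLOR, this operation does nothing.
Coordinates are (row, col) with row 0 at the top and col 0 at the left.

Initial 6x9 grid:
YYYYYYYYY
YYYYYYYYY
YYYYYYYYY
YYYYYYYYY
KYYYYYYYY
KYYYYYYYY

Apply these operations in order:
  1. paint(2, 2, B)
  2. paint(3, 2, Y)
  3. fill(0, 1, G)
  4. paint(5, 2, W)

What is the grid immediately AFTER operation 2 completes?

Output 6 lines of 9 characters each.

Answer: YYYYYYYYY
YYYYYYYYY
YYBYYYYYY
YYYYYYYYY
KYYYYYYYY
KYYYYYYYY

Derivation:
After op 1 paint(2,2,B):
YYYYYYYYY
YYYYYYYYY
YYBYYYYYY
YYYYYYYYY
KYYYYYYYY
KYYYYYYYY
After op 2 paint(3,2,Y):
YYYYYYYYY
YYYYYYYYY
YYBYYYYYY
YYYYYYYYY
KYYYYYYYY
KYYYYYYYY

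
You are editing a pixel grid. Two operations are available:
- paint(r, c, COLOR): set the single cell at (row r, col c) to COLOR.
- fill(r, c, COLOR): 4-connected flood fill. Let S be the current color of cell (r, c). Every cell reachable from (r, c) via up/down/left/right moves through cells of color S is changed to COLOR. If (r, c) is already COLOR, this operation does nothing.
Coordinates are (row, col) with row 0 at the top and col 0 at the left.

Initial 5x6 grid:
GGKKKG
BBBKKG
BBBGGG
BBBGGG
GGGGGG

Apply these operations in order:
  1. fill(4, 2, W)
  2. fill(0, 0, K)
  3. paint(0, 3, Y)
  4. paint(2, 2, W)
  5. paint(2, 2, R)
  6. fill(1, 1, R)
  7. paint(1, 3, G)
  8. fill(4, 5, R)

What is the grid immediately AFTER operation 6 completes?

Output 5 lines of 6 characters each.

After op 1 fill(4,2,W) [14 cells changed]:
GGKKKW
BBBKKW
BBBWWW
BBBWWW
WWWWWW
After op 2 fill(0,0,K) [2 cells changed]:
KKKKKW
BBBKKW
BBBWWW
BBBWWW
WWWWWW
After op 3 paint(0,3,Y):
KKKYKW
BBBKKW
BBBWWW
BBBWWW
WWWWWW
After op 4 paint(2,2,W):
KKKYKW
BBBKKW
BBWWWW
BBBWWW
WWWWWW
After op 5 paint(2,2,R):
KKKYKW
BBBKKW
BBRWWW
BBBWWW
WWWWWW
After op 6 fill(1,1,R) [8 cells changed]:
KKKYKW
RRRKKW
RRRWWW
RRRWWW
WWWWWW

Answer: KKKYKW
RRRKKW
RRRWWW
RRRWWW
WWWWWW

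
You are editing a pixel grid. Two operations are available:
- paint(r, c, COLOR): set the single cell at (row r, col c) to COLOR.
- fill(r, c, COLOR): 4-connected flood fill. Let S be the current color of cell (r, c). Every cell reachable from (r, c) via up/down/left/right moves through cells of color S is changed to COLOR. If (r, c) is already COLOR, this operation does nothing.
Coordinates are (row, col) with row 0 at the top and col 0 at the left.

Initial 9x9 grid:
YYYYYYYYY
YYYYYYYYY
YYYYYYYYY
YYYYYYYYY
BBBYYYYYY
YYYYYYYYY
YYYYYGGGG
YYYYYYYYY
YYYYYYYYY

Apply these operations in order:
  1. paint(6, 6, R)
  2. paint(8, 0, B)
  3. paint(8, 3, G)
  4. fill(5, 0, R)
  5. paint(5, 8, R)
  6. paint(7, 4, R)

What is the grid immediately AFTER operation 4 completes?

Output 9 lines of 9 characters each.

Answer: RRRRRRRRR
RRRRRRRRR
RRRRRRRRR
RRRRRRRRR
BBBRRRRRR
RRRRRRRRR
RRRRRGRGG
RRRRRRRRR
BRRGRRRRR

Derivation:
After op 1 paint(6,6,R):
YYYYYYYYY
YYYYYYYYY
YYYYYYYYY
YYYYYYYYY
BBBYYYYYY
YYYYYYYYY
YYYYYGRGG
YYYYYYYYY
YYYYYYYYY
After op 2 paint(8,0,B):
YYYYYYYYY
YYYYYYYYY
YYYYYYYYY
YYYYYYYYY
BBBYYYYYY
YYYYYYYYY
YYYYYGRGG
YYYYYYYYY
BYYYYYYYY
After op 3 paint(8,3,G):
YYYYYYYYY
YYYYYYYYY
YYYYYYYYY
YYYYYYYYY
BBBYYYYYY
YYYYYYYYY
YYYYYGRGG
YYYYYYYYY
BYYGYYYYY
After op 4 fill(5,0,R) [72 cells changed]:
RRRRRRRRR
RRRRRRRRR
RRRRRRRRR
RRRRRRRRR
BBBRRRRRR
RRRRRRRRR
RRRRRGRGG
RRRRRRRRR
BRRGRRRRR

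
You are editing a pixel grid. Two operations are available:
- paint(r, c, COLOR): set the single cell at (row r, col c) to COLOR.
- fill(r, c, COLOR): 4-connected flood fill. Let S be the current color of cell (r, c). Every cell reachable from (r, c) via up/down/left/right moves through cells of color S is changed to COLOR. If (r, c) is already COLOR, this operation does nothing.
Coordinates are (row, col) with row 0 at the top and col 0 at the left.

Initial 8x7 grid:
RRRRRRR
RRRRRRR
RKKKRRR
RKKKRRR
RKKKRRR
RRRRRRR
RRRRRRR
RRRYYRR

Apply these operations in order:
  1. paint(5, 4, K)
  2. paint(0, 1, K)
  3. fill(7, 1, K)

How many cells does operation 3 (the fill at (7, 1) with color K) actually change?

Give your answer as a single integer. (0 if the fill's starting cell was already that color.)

Answer: 43

Derivation:
After op 1 paint(5,4,K):
RRRRRRR
RRRRRRR
RKKKRRR
RKKKRRR
RKKKRRR
RRRRKRR
RRRRRRR
RRRYYRR
After op 2 paint(0,1,K):
RKRRRRR
RRRRRRR
RKKKRRR
RKKKRRR
RKKKRRR
RRRRKRR
RRRRRRR
RRRYYRR
After op 3 fill(7,1,K) [43 cells changed]:
KKKKKKK
KKKKKKK
KKKKKKK
KKKKKKK
KKKKKKK
KKKKKKK
KKKKKKK
KKKYYKK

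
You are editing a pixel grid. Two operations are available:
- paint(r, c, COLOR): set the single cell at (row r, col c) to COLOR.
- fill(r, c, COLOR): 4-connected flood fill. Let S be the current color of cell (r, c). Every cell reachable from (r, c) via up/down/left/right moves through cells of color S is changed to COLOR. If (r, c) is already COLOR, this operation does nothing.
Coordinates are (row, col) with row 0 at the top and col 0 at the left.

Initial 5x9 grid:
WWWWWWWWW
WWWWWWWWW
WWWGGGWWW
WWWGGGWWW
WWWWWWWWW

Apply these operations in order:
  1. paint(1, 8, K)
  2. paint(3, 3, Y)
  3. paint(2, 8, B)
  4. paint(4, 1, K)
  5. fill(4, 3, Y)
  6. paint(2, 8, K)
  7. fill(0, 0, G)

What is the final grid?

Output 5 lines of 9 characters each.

After op 1 paint(1,8,K):
WWWWWWWWW
WWWWWWWWK
WWWGGGWWW
WWWGGGWWW
WWWWWWWWW
After op 2 paint(3,3,Y):
WWWWWWWWW
WWWWWWWWK
WWWGGGWWW
WWWYGGWWW
WWWWWWWWW
After op 3 paint(2,8,B):
WWWWWWWWW
WWWWWWWWK
WWWGGGWWB
WWWYGGWWW
WWWWWWWWW
After op 4 paint(4,1,K):
WWWWWWWWW
WWWWWWWWK
WWWGGGWWB
WWWYGGWWW
WKWWWWWWW
After op 5 fill(4,3,Y) [36 cells changed]:
YYYYYYYYY
YYYYYYYYK
YYYGGGYYB
YYYYGGYYY
YKYYYYYYY
After op 6 paint(2,8,K):
YYYYYYYYY
YYYYYYYYK
YYYGGGYYK
YYYYGGYYY
YKYYYYYYY
After op 7 fill(0,0,G) [37 cells changed]:
GGGGGGGGG
GGGGGGGGK
GGGGGGGGK
GGGGGGGGG
GKGGGGGGG

Answer: GGGGGGGGG
GGGGGGGGK
GGGGGGGGK
GGGGGGGGG
GKGGGGGGG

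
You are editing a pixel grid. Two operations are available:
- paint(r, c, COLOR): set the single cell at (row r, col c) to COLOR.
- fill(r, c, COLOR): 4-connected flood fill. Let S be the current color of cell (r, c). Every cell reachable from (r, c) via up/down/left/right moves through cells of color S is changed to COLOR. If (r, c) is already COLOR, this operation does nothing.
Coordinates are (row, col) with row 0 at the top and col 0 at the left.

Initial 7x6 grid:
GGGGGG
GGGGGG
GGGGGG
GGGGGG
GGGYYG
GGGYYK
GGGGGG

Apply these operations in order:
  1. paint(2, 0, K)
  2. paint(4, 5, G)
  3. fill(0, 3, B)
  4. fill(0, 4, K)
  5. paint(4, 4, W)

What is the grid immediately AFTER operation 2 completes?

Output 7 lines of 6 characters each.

After op 1 paint(2,0,K):
GGGGGG
GGGGGG
KGGGGG
GGGGGG
GGGYYG
GGGYYK
GGGGGG
After op 2 paint(4,5,G):
GGGGGG
GGGGGG
KGGGGG
GGGGGG
GGGYYG
GGGYYK
GGGGGG

Answer: GGGGGG
GGGGGG
KGGGGG
GGGGGG
GGGYYG
GGGYYK
GGGGGG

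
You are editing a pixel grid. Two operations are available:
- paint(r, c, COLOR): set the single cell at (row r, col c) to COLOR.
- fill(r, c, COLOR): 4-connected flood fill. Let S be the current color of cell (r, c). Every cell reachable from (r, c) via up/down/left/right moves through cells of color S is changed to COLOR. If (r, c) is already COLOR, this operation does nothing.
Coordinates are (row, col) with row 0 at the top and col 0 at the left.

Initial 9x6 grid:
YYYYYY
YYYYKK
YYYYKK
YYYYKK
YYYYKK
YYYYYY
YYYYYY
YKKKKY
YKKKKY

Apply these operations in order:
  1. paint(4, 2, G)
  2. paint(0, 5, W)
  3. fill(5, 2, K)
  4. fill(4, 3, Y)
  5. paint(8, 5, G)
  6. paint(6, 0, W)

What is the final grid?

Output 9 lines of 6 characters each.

After op 1 paint(4,2,G):
YYYYYY
YYYYKK
YYYYKK
YYYYKK
YYGYKK
YYYYYY
YYYYYY
YKKKKY
YKKKKY
After op 2 paint(0,5,W):
YYYYYW
YYYYKK
YYYYKK
YYYYKK
YYGYKK
YYYYYY
YYYYYY
YKKKKY
YKKKKY
After op 3 fill(5,2,K) [36 cells changed]:
KKKKKW
KKKKKK
KKKKKK
KKKKKK
KKGKKK
KKKKKK
KKKKKK
KKKKKK
KKKKKK
After op 4 fill(4,3,Y) [52 cells changed]:
YYYYYW
YYYYYY
YYYYYY
YYYYYY
YYGYYY
YYYYYY
YYYYYY
YYYYYY
YYYYYY
After op 5 paint(8,5,G):
YYYYYW
YYYYYY
YYYYYY
YYYYYY
YYGYYY
YYYYYY
YYYYYY
YYYYYY
YYYYYG
After op 6 paint(6,0,W):
YYYYYW
YYYYYY
YYYYYY
YYYYYY
YYGYYY
YYYYYY
WYYYYY
YYYYYY
YYYYYG

Answer: YYYYYW
YYYYYY
YYYYYY
YYYYYY
YYGYYY
YYYYYY
WYYYYY
YYYYYY
YYYYYG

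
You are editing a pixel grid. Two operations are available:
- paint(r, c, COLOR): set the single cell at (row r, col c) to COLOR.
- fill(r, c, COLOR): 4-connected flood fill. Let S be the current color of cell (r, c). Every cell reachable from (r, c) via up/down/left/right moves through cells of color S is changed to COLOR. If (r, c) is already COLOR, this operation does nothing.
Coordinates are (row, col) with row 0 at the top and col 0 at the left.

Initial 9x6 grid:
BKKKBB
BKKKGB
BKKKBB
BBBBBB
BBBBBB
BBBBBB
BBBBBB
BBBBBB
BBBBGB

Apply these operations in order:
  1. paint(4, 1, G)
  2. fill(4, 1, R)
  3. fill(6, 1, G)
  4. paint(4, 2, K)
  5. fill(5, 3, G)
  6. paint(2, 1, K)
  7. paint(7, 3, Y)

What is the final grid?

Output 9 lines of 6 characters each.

Answer: GKKKGG
GKKKGG
GKKKGG
GGGGGG
GRKGGG
GGGGGG
GGGGGG
GGGYGG
GGGGGG

Derivation:
After op 1 paint(4,1,G):
BKKKBB
BKKKGB
BKKKBB
BBBBBB
BGBBBB
BBBBBB
BBBBBB
BBBBBB
BBBBGB
After op 2 fill(4,1,R) [1 cells changed]:
BKKKBB
BKKKGB
BKKKBB
BBBBBB
BRBBBB
BBBBBB
BBBBBB
BBBBBB
BBBBGB
After op 3 fill(6,1,G) [42 cells changed]:
GKKKGG
GKKKGG
GKKKGG
GGGGGG
GRGGGG
GGGGGG
GGGGGG
GGGGGG
GGGGGG
After op 4 paint(4,2,K):
GKKKGG
GKKKGG
GKKKGG
GGGGGG
GRKGGG
GGGGGG
GGGGGG
GGGGGG
GGGGGG
After op 5 fill(5,3,G) [0 cells changed]:
GKKKGG
GKKKGG
GKKKGG
GGGGGG
GRKGGG
GGGGGG
GGGGGG
GGGGGG
GGGGGG
After op 6 paint(2,1,K):
GKKKGG
GKKKGG
GKKKGG
GGGGGG
GRKGGG
GGGGGG
GGGGGG
GGGGGG
GGGGGG
After op 7 paint(7,3,Y):
GKKKGG
GKKKGG
GKKKGG
GGGGGG
GRKGGG
GGGGGG
GGGGGG
GGGYGG
GGGGGG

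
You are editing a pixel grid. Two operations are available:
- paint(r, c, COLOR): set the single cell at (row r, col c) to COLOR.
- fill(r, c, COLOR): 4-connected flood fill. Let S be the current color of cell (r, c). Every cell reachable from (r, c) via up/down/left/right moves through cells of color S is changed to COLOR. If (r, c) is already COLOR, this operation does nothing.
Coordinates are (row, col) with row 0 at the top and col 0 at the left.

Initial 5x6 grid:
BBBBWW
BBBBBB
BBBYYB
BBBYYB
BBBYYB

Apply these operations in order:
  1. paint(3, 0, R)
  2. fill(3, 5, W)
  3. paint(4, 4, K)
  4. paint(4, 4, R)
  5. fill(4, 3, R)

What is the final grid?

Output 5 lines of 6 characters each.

Answer: WWWWWW
WWWWWW
WWWRRW
RWWRRW
WWWRRW

Derivation:
After op 1 paint(3,0,R):
BBBBWW
BBBBBB
BBBYYB
RBBYYB
BBBYYB
After op 2 fill(3,5,W) [21 cells changed]:
WWWWWW
WWWWWW
WWWYYW
RWWYYW
WWWYYW
After op 3 paint(4,4,K):
WWWWWW
WWWWWW
WWWYYW
RWWYYW
WWWYKW
After op 4 paint(4,4,R):
WWWWWW
WWWWWW
WWWYYW
RWWYYW
WWWYRW
After op 5 fill(4,3,R) [5 cells changed]:
WWWWWW
WWWWWW
WWWRRW
RWWRRW
WWWRRW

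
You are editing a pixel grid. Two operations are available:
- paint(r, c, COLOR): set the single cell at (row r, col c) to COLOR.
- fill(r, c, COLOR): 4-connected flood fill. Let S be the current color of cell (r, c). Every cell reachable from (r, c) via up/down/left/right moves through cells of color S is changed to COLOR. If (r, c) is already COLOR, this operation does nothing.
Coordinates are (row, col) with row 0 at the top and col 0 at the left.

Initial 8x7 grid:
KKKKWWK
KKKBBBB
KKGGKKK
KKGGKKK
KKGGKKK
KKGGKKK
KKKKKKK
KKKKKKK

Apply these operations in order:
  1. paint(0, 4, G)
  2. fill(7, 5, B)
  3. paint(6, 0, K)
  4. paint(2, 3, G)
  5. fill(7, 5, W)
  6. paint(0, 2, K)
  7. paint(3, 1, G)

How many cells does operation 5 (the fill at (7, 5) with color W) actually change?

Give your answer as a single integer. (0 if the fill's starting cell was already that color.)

After op 1 paint(0,4,G):
KKKKGWK
KKKBBBB
KKGGKKK
KKGGKKK
KKGGKKK
KKGGKKK
KKKKKKK
KKKKKKK
After op 2 fill(7,5,B) [41 cells changed]:
BBBBGWK
BBBBBBB
BBGGBBB
BBGGBBB
BBGGBBB
BBGGBBB
BBBBBBB
BBBBBBB
After op 3 paint(6,0,K):
BBBBGWK
BBBBBBB
BBGGBBB
BBGGBBB
BBGGBBB
BBGGBBB
KBBBBBB
BBBBBBB
After op 4 paint(2,3,G):
BBBBGWK
BBBBBBB
BBGGBBB
BBGGBBB
BBGGBBB
BBGGBBB
KBBBBBB
BBBBBBB
After op 5 fill(7,5,W) [44 cells changed]:
WWWWGWK
WWWWWWW
WWGGWWW
WWGGWWW
WWGGWWW
WWGGWWW
KWWWWWW
WWWWWWW

Answer: 44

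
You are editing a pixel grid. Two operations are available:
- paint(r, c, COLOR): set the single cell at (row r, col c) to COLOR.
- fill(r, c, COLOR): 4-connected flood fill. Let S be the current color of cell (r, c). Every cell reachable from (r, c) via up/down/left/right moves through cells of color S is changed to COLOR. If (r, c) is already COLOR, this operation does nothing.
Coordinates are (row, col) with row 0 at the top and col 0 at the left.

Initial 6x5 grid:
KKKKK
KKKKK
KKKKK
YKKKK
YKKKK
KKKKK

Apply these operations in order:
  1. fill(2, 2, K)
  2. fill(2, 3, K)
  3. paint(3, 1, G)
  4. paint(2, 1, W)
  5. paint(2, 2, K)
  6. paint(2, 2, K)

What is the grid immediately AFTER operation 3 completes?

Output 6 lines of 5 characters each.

After op 1 fill(2,2,K) [0 cells changed]:
KKKKK
KKKKK
KKKKK
YKKKK
YKKKK
KKKKK
After op 2 fill(2,3,K) [0 cells changed]:
KKKKK
KKKKK
KKKKK
YKKKK
YKKKK
KKKKK
After op 3 paint(3,1,G):
KKKKK
KKKKK
KKKKK
YGKKK
YKKKK
KKKKK

Answer: KKKKK
KKKKK
KKKKK
YGKKK
YKKKK
KKKKK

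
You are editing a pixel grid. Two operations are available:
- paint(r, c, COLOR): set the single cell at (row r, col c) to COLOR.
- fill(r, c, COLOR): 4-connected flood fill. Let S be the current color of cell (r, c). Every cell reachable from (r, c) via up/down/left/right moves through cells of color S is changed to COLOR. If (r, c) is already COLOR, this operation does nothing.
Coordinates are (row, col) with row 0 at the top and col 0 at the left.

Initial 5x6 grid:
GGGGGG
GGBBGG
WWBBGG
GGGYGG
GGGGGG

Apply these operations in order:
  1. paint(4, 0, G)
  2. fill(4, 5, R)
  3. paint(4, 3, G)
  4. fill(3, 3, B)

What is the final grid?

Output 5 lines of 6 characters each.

Answer: RRRRRR
RRBBRR
WWBBRR
RRRBRR
RRRGRR

Derivation:
After op 1 paint(4,0,G):
GGGGGG
GGBBGG
WWBBGG
GGGYGG
GGGGGG
After op 2 fill(4,5,R) [23 cells changed]:
RRRRRR
RRBBRR
WWBBRR
RRRYRR
RRRRRR
After op 3 paint(4,3,G):
RRRRRR
RRBBRR
WWBBRR
RRRYRR
RRRGRR
After op 4 fill(3,3,B) [1 cells changed]:
RRRRRR
RRBBRR
WWBBRR
RRRBRR
RRRGRR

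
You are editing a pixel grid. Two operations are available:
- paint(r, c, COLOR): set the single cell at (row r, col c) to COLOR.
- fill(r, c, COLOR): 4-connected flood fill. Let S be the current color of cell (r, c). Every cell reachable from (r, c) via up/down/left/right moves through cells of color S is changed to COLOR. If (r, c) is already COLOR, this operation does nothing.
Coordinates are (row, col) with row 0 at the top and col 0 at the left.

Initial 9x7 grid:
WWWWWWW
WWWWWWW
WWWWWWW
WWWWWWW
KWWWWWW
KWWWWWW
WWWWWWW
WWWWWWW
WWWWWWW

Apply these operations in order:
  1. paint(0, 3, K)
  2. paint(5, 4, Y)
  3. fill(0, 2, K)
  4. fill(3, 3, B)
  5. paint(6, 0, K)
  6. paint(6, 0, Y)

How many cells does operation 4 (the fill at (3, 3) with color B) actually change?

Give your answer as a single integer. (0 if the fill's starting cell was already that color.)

After op 1 paint(0,3,K):
WWWKWWW
WWWWWWW
WWWWWWW
WWWWWWW
KWWWWWW
KWWWWWW
WWWWWWW
WWWWWWW
WWWWWWW
After op 2 paint(5,4,Y):
WWWKWWW
WWWWWWW
WWWWWWW
WWWWWWW
KWWWWWW
KWWWYWW
WWWWWWW
WWWWWWW
WWWWWWW
After op 3 fill(0,2,K) [59 cells changed]:
KKKKKKK
KKKKKKK
KKKKKKK
KKKKKKK
KKKKKKK
KKKKYKK
KKKKKKK
KKKKKKK
KKKKKKK
After op 4 fill(3,3,B) [62 cells changed]:
BBBBBBB
BBBBBBB
BBBBBBB
BBBBBBB
BBBBBBB
BBBBYBB
BBBBBBB
BBBBBBB
BBBBBBB

Answer: 62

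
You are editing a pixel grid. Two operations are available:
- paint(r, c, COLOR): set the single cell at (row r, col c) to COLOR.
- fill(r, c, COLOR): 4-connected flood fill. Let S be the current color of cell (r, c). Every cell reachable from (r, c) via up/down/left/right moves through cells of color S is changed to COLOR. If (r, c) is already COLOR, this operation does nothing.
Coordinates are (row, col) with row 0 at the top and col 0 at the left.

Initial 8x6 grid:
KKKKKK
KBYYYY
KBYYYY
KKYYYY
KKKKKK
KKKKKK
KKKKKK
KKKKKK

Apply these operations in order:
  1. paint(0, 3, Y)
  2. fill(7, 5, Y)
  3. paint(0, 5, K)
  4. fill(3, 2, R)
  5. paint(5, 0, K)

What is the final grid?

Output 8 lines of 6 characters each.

After op 1 paint(0,3,Y):
KKKYKK
KBYYYY
KBYYYY
KKYYYY
KKKKKK
KKKKKK
KKKKKK
KKKKKK
After op 2 fill(7,5,Y) [31 cells changed]:
YYYYKK
YBYYYY
YBYYYY
YYYYYY
YYYYYY
YYYYYY
YYYYYY
YYYYYY
After op 3 paint(0,5,K):
YYYYKK
YBYYYY
YBYYYY
YYYYYY
YYYYYY
YYYYYY
YYYYYY
YYYYYY
After op 4 fill(3,2,R) [44 cells changed]:
RRRRKK
RBRRRR
RBRRRR
RRRRRR
RRRRRR
RRRRRR
RRRRRR
RRRRRR
After op 5 paint(5,0,K):
RRRRKK
RBRRRR
RBRRRR
RRRRRR
RRRRRR
KRRRRR
RRRRRR
RRRRRR

Answer: RRRRKK
RBRRRR
RBRRRR
RRRRRR
RRRRRR
KRRRRR
RRRRRR
RRRRRR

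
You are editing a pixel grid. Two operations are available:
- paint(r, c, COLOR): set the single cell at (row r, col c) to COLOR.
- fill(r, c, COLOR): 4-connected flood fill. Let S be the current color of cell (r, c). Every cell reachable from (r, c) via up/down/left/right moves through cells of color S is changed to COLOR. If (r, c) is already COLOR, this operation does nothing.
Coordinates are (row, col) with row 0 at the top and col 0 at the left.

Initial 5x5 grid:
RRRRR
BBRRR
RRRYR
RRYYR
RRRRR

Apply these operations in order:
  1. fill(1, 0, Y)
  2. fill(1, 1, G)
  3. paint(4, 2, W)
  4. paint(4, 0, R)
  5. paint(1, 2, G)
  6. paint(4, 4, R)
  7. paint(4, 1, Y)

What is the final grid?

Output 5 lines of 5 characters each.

After op 1 fill(1,0,Y) [2 cells changed]:
RRRRR
YYRRR
RRRYR
RRYYR
RRRRR
After op 2 fill(1,1,G) [2 cells changed]:
RRRRR
GGRRR
RRRYR
RRYYR
RRRRR
After op 3 paint(4,2,W):
RRRRR
GGRRR
RRRYR
RRYYR
RRWRR
After op 4 paint(4,0,R):
RRRRR
GGRRR
RRRYR
RRYYR
RRWRR
After op 5 paint(1,2,G):
RRRRR
GGGRR
RRRYR
RRYYR
RRWRR
After op 6 paint(4,4,R):
RRRRR
GGGRR
RRRYR
RRYYR
RRWRR
After op 7 paint(4,1,Y):
RRRRR
GGGRR
RRRYR
RRYYR
RYWRR

Answer: RRRRR
GGGRR
RRRYR
RRYYR
RYWRR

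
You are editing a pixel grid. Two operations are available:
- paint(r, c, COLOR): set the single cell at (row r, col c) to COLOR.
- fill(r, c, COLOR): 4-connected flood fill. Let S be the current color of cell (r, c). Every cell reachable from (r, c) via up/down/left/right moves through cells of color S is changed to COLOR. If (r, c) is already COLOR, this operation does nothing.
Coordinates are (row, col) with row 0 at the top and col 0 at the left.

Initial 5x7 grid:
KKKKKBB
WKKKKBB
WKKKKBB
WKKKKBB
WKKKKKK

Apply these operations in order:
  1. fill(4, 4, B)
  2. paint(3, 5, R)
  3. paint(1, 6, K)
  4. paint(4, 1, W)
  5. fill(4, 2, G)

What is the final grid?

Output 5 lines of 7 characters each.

Answer: GGGGGGG
WGGGGGK
WGGGGGG
WGGGGRG
WWGGGGG

Derivation:
After op 1 fill(4,4,B) [23 cells changed]:
BBBBBBB
WBBBBBB
WBBBBBB
WBBBBBB
WBBBBBB
After op 2 paint(3,5,R):
BBBBBBB
WBBBBBB
WBBBBBB
WBBBBRB
WBBBBBB
After op 3 paint(1,6,K):
BBBBBBB
WBBBBBK
WBBBBBB
WBBBBRB
WBBBBBB
After op 4 paint(4,1,W):
BBBBBBB
WBBBBBK
WBBBBBB
WBBBBRB
WWBBBBB
After op 5 fill(4,2,G) [28 cells changed]:
GGGGGGG
WGGGGGK
WGGGGGG
WGGGGRG
WWGGGGG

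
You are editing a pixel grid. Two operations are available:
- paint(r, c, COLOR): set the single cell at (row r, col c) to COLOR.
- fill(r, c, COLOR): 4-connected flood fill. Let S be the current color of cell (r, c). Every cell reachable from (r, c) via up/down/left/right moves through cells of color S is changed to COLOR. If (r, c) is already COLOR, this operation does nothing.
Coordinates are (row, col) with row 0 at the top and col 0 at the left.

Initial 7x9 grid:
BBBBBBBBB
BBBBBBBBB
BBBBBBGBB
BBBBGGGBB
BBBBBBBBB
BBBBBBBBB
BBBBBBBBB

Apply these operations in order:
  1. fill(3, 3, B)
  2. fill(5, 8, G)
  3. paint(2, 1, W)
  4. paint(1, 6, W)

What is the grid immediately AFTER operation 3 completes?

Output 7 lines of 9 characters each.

Answer: GGGGGGGGG
GGGGGGGGG
GWGGGGGGG
GGGGGGGGG
GGGGGGGGG
GGGGGGGGG
GGGGGGGGG

Derivation:
After op 1 fill(3,3,B) [0 cells changed]:
BBBBBBBBB
BBBBBBBBB
BBBBBBGBB
BBBBGGGBB
BBBBBBBBB
BBBBBBBBB
BBBBBBBBB
After op 2 fill(5,8,G) [59 cells changed]:
GGGGGGGGG
GGGGGGGGG
GGGGGGGGG
GGGGGGGGG
GGGGGGGGG
GGGGGGGGG
GGGGGGGGG
After op 3 paint(2,1,W):
GGGGGGGGG
GGGGGGGGG
GWGGGGGGG
GGGGGGGGG
GGGGGGGGG
GGGGGGGGG
GGGGGGGGG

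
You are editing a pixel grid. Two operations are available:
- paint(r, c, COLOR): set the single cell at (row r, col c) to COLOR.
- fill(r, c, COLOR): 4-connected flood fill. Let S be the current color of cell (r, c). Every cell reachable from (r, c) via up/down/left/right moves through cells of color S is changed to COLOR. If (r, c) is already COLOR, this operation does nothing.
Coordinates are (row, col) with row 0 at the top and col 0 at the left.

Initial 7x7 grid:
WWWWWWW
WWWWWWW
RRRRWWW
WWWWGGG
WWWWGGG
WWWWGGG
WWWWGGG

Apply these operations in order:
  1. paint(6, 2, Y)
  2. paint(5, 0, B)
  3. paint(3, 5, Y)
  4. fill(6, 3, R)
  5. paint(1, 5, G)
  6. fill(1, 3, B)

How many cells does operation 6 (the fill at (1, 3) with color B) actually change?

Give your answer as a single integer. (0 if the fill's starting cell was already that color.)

Answer: 16

Derivation:
After op 1 paint(6,2,Y):
WWWWWWW
WWWWWWW
RRRRWWW
WWWWGGG
WWWWGGG
WWWWGGG
WWYWGGG
After op 2 paint(5,0,B):
WWWWWWW
WWWWWWW
RRRRWWW
WWWWGGG
WWWWGGG
BWWWGGG
WWYWGGG
After op 3 paint(3,5,Y):
WWWWWWW
WWWWWWW
RRRRWWW
WWWWGYG
WWWWGGG
BWWWGGG
WWYWGGG
After op 4 fill(6,3,R) [14 cells changed]:
WWWWWWW
WWWWWWW
RRRRWWW
RRRRGYG
RRRRGGG
BRRRGGG
RRYRGGG
After op 5 paint(1,5,G):
WWWWWWW
WWWWWGW
RRRRWWW
RRRRGYG
RRRRGGG
BRRRGGG
RRYRGGG
After op 6 fill(1,3,B) [16 cells changed]:
BBBBBBB
BBBBBGB
RRRRBBB
RRRRGYG
RRRRGGG
BRRRGGG
RRYRGGG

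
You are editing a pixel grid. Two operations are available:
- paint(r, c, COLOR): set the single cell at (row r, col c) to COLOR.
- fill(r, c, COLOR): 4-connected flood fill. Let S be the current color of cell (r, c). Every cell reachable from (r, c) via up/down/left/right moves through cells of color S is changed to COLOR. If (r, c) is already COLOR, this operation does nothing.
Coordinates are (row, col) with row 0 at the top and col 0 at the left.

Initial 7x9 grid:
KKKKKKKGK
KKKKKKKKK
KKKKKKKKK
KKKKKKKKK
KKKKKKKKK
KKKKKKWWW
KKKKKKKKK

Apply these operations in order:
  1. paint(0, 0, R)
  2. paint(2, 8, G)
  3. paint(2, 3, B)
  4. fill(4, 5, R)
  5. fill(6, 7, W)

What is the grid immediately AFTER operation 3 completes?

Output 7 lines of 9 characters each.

After op 1 paint(0,0,R):
RKKKKKKGK
KKKKKKKKK
KKKKKKKKK
KKKKKKKKK
KKKKKKKKK
KKKKKKWWW
KKKKKKKKK
After op 2 paint(2,8,G):
RKKKKKKGK
KKKKKKKKK
KKKKKKKKG
KKKKKKKKK
KKKKKKKKK
KKKKKKWWW
KKKKKKKKK
After op 3 paint(2,3,B):
RKKKKKKGK
KKKKKKKKK
KKKBKKKKG
KKKKKKKKK
KKKKKKKKK
KKKKKKWWW
KKKKKKKKK

Answer: RKKKKKKGK
KKKKKKKKK
KKKBKKKKG
KKKKKKKKK
KKKKKKKKK
KKKKKKWWW
KKKKKKKKK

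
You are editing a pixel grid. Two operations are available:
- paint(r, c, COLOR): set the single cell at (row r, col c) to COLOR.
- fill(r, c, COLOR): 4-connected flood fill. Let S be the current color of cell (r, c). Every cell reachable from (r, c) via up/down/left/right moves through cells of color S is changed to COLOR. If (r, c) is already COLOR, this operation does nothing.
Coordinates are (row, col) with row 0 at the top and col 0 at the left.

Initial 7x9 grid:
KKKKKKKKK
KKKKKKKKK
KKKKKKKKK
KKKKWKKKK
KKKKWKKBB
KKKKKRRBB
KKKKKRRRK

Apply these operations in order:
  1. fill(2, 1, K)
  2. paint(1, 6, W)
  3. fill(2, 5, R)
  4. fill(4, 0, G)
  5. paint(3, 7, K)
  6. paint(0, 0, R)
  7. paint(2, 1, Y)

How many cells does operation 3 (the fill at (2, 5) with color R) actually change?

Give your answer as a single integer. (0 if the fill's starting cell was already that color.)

Answer: 50

Derivation:
After op 1 fill(2,1,K) [0 cells changed]:
KKKKKKKKK
KKKKKKKKK
KKKKKKKKK
KKKKWKKKK
KKKKWKKBB
KKKKKRRBB
KKKKKRRRK
After op 2 paint(1,6,W):
KKKKKKKKK
KKKKKKWKK
KKKKKKKKK
KKKKWKKKK
KKKKWKKBB
KKKKKRRBB
KKKKKRRRK
After op 3 fill(2,5,R) [50 cells changed]:
RRRRRRRRR
RRRRRRWRR
RRRRRRRRR
RRRRWRRRR
RRRRWRRBB
RRRRRRRBB
RRRRRRRRK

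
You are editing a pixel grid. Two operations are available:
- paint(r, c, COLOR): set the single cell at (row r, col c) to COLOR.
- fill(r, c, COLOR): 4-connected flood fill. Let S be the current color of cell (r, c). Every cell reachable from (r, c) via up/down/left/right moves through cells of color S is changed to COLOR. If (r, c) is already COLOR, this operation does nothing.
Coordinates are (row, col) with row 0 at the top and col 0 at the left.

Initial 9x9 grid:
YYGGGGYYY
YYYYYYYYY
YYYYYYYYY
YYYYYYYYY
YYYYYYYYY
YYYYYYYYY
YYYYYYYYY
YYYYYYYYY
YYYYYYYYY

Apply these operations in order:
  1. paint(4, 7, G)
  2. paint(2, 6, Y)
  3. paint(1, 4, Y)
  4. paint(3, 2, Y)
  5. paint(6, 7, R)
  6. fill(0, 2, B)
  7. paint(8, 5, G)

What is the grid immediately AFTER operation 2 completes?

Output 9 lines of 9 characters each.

Answer: YYGGGGYYY
YYYYYYYYY
YYYYYYYYY
YYYYYYYYY
YYYYYYYGY
YYYYYYYYY
YYYYYYYYY
YYYYYYYYY
YYYYYYYYY

Derivation:
After op 1 paint(4,7,G):
YYGGGGYYY
YYYYYYYYY
YYYYYYYYY
YYYYYYYYY
YYYYYYYGY
YYYYYYYYY
YYYYYYYYY
YYYYYYYYY
YYYYYYYYY
After op 2 paint(2,6,Y):
YYGGGGYYY
YYYYYYYYY
YYYYYYYYY
YYYYYYYYY
YYYYYYYGY
YYYYYYYYY
YYYYYYYYY
YYYYYYYYY
YYYYYYYYY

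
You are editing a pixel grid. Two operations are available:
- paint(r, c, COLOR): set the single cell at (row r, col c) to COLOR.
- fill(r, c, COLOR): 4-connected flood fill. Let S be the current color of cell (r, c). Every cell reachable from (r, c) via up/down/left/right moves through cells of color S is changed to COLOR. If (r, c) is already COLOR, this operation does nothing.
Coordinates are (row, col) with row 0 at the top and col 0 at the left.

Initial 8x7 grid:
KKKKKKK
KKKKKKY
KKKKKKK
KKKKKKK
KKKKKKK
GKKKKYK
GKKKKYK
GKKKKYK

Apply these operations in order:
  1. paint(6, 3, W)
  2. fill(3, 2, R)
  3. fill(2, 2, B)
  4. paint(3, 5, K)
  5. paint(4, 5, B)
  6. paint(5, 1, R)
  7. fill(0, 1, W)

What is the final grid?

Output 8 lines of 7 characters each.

Answer: WWWWWWW
WWWWWWY
WWWWWWW
WWWWWKW
WWWWWWW
GRWWWYW
GWWWWYW
GWWWWYW

Derivation:
After op 1 paint(6,3,W):
KKKKKKK
KKKKKKY
KKKKKKK
KKKKKKK
KKKKKKK
GKKKKYK
GKKWKYK
GKKKKYK
After op 2 fill(3,2,R) [48 cells changed]:
RRRRRRR
RRRRRRY
RRRRRRR
RRRRRRR
RRRRRRR
GRRRRYR
GRRWRYR
GRRRRYR
After op 3 fill(2,2,B) [48 cells changed]:
BBBBBBB
BBBBBBY
BBBBBBB
BBBBBBB
BBBBBBB
GBBBBYB
GBBWBYB
GBBBBYB
After op 4 paint(3,5,K):
BBBBBBB
BBBBBBY
BBBBBBB
BBBBBKB
BBBBBBB
GBBBBYB
GBBWBYB
GBBBBYB
After op 5 paint(4,5,B):
BBBBBBB
BBBBBBY
BBBBBBB
BBBBBKB
BBBBBBB
GBBBBYB
GBBWBYB
GBBBBYB
After op 6 paint(5,1,R):
BBBBBBB
BBBBBBY
BBBBBBB
BBBBBKB
BBBBBBB
GRBBBYB
GBBWBYB
GBBBBYB
After op 7 fill(0,1,W) [46 cells changed]:
WWWWWWW
WWWWWWY
WWWWWWW
WWWWWKW
WWWWWWW
GRWWWYW
GWWWWYW
GWWWWYW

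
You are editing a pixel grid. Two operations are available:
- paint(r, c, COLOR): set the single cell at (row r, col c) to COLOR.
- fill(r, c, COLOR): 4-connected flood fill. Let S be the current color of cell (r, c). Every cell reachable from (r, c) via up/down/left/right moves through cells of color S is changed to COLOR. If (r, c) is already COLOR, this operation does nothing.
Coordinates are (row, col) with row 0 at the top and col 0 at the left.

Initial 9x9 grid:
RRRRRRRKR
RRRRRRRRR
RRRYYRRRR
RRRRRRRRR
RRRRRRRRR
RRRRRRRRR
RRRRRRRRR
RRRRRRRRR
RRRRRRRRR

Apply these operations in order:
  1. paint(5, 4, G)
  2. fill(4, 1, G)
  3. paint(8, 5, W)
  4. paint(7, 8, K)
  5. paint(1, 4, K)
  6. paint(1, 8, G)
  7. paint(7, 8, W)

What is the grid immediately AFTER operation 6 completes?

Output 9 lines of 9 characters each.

Answer: GGGGGGGKG
GGGGKGGGG
GGGYYGGGG
GGGGGGGGG
GGGGGGGGG
GGGGGGGGG
GGGGGGGGG
GGGGGGGGK
GGGGGWGGG

Derivation:
After op 1 paint(5,4,G):
RRRRRRRKR
RRRRRRRRR
RRRYYRRRR
RRRRRRRRR
RRRRRRRRR
RRRRGRRRR
RRRRRRRRR
RRRRRRRRR
RRRRRRRRR
After op 2 fill(4,1,G) [77 cells changed]:
GGGGGGGKG
GGGGGGGGG
GGGYYGGGG
GGGGGGGGG
GGGGGGGGG
GGGGGGGGG
GGGGGGGGG
GGGGGGGGG
GGGGGGGGG
After op 3 paint(8,5,W):
GGGGGGGKG
GGGGGGGGG
GGGYYGGGG
GGGGGGGGG
GGGGGGGGG
GGGGGGGGG
GGGGGGGGG
GGGGGGGGG
GGGGGWGGG
After op 4 paint(7,8,K):
GGGGGGGKG
GGGGGGGGG
GGGYYGGGG
GGGGGGGGG
GGGGGGGGG
GGGGGGGGG
GGGGGGGGG
GGGGGGGGK
GGGGGWGGG
After op 5 paint(1,4,K):
GGGGGGGKG
GGGGKGGGG
GGGYYGGGG
GGGGGGGGG
GGGGGGGGG
GGGGGGGGG
GGGGGGGGG
GGGGGGGGK
GGGGGWGGG
After op 6 paint(1,8,G):
GGGGGGGKG
GGGGKGGGG
GGGYYGGGG
GGGGGGGGG
GGGGGGGGG
GGGGGGGGG
GGGGGGGGG
GGGGGGGGK
GGGGGWGGG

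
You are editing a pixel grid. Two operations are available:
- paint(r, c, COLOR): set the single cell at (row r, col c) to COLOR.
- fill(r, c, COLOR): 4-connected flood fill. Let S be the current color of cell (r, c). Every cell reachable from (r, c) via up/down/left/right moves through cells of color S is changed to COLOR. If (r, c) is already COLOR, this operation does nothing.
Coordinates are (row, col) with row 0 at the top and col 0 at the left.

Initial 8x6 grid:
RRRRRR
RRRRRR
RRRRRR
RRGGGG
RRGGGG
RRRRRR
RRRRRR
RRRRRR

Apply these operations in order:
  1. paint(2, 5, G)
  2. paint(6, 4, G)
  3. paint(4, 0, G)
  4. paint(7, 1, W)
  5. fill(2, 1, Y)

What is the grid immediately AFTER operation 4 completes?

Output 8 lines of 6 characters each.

After op 1 paint(2,5,G):
RRRRRR
RRRRRR
RRRRRG
RRGGGG
RRGGGG
RRRRRR
RRRRRR
RRRRRR
After op 2 paint(6,4,G):
RRRRRR
RRRRRR
RRRRRG
RRGGGG
RRGGGG
RRRRRR
RRRRGR
RRRRRR
After op 3 paint(4,0,G):
RRRRRR
RRRRRR
RRRRRG
RRGGGG
GRGGGG
RRRRRR
RRRRGR
RRRRRR
After op 4 paint(7,1,W):
RRRRRR
RRRRRR
RRRRRG
RRGGGG
GRGGGG
RRRRRR
RRRRGR
RWRRRR

Answer: RRRRRR
RRRRRR
RRRRRG
RRGGGG
GRGGGG
RRRRRR
RRRRGR
RWRRRR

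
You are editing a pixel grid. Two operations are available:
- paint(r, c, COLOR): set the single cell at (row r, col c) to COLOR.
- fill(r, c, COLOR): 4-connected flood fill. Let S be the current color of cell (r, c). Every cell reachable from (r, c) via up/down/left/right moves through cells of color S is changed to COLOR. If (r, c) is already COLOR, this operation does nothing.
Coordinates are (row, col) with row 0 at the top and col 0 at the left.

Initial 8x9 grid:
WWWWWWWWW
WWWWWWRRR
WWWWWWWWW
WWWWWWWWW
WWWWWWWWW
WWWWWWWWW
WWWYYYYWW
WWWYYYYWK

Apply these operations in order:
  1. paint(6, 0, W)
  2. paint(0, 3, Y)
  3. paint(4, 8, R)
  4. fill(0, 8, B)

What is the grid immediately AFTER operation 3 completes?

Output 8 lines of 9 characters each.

After op 1 paint(6,0,W):
WWWWWWWWW
WWWWWWRRR
WWWWWWWWW
WWWWWWWWW
WWWWWWWWW
WWWWWWWWW
WWWYYYYWW
WWWYYYYWK
After op 2 paint(0,3,Y):
WWWYWWWWW
WWWWWWRRR
WWWWWWWWW
WWWWWWWWW
WWWWWWWWW
WWWWWWWWW
WWWYYYYWW
WWWYYYYWK
After op 3 paint(4,8,R):
WWWYWWWWW
WWWWWWRRR
WWWWWWWWW
WWWWWWWWW
WWWWWWWWR
WWWWWWWWW
WWWYYYYWW
WWWYYYYWK

Answer: WWWYWWWWW
WWWWWWRRR
WWWWWWWWW
WWWWWWWWW
WWWWWWWWR
WWWWWWWWW
WWWYYYYWW
WWWYYYYWK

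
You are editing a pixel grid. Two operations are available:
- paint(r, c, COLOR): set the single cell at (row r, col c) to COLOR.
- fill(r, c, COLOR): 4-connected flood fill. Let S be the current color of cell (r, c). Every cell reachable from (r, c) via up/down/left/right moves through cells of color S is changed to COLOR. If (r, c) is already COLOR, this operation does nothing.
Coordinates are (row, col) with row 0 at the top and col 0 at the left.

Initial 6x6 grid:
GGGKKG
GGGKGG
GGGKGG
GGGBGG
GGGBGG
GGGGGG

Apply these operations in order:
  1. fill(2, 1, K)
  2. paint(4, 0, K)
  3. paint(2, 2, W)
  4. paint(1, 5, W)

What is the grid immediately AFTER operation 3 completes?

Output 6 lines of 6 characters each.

After op 1 fill(2,1,K) [30 cells changed]:
KKKKKK
KKKKKK
KKKKKK
KKKBKK
KKKBKK
KKKKKK
After op 2 paint(4,0,K):
KKKKKK
KKKKKK
KKKKKK
KKKBKK
KKKBKK
KKKKKK
After op 3 paint(2,2,W):
KKKKKK
KKKKKK
KKWKKK
KKKBKK
KKKBKK
KKKKKK

Answer: KKKKKK
KKKKKK
KKWKKK
KKKBKK
KKKBKK
KKKKKK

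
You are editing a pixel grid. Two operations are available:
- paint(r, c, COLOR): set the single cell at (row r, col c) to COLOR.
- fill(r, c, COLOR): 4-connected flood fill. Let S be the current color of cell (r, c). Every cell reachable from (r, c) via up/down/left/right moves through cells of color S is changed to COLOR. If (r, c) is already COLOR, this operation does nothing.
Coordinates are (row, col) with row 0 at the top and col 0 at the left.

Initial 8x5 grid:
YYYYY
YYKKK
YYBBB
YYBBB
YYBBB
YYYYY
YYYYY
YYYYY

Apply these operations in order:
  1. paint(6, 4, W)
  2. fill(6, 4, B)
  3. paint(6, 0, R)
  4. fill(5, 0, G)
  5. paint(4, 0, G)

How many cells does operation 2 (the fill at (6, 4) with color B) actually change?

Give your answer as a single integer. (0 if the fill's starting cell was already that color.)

After op 1 paint(6,4,W):
YYYYY
YYKKK
YYBBB
YYBBB
YYBBB
YYYYY
YYYYW
YYYYY
After op 2 fill(6,4,B) [1 cells changed]:
YYYYY
YYKKK
YYBBB
YYBBB
YYBBB
YYYYY
YYYYB
YYYYY

Answer: 1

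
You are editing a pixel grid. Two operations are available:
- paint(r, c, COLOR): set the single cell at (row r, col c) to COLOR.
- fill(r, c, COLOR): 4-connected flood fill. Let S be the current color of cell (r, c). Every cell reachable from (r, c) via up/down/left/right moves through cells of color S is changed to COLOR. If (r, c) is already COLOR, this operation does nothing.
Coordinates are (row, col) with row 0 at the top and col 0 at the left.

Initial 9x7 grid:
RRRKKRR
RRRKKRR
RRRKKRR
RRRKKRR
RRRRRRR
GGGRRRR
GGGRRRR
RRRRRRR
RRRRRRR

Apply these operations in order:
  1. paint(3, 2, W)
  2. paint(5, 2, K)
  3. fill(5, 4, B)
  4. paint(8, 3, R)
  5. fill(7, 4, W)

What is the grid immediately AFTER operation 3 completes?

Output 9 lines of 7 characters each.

After op 1 paint(3,2,W):
RRRKKRR
RRRKKRR
RRRKKRR
RRWKKRR
RRRRRRR
GGGRRRR
GGGRRRR
RRRRRRR
RRRRRRR
After op 2 paint(5,2,K):
RRRKKRR
RRRKKRR
RRRKKRR
RRWKKRR
RRRRRRR
GGKRRRR
GGGRRRR
RRRRRRR
RRRRRRR
After op 3 fill(5,4,B) [48 cells changed]:
BBBKKBB
BBBKKBB
BBBKKBB
BBWKKBB
BBBBBBB
GGKBBBB
GGGBBBB
BBBBBBB
BBBBBBB

Answer: BBBKKBB
BBBKKBB
BBBKKBB
BBWKKBB
BBBBBBB
GGKBBBB
GGGBBBB
BBBBBBB
BBBBBBB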